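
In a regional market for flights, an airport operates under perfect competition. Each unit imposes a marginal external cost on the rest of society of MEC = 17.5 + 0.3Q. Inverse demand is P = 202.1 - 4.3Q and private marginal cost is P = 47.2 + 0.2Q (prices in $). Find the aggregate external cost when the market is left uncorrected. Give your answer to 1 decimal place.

$780.1

Market equilibrium (private): 47.2 + 0.2Q = 202.1 - 4.3Q → Q_m = 34.4222.
Total external cost = ∫₀^{Q_m} (17.5 + 0.3Q) dQ = 17.5×34.4222 + ½×0.3×34.4222² = 780.1217.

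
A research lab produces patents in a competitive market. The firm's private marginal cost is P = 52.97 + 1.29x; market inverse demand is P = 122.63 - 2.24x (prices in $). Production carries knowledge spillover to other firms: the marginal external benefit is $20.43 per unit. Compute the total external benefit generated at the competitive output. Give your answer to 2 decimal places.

$403.16

Market equilibrium (private): 52.97 + 1.29x = 122.63 - 2.24x → x_m = 19.7337.
Total external benefit = MEB × x_m = 20.43 × 19.7337 = 403.1595.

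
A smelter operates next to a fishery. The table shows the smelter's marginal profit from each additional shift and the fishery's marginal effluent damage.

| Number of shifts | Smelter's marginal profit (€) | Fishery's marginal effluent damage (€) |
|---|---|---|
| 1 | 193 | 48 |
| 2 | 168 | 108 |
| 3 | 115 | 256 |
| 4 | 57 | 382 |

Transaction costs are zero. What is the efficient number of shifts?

2

Bargaining reaches the level where marginal profit last exceeds marginal effluent damage.
That holds through level 2 (168 ≥ 108) but not at 3 (115 < 256).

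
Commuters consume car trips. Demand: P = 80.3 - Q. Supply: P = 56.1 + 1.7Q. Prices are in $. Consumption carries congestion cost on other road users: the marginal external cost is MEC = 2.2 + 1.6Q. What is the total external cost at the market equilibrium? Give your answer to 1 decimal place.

$84.0

Market equilibrium (private): 56.1 + 1.7Q = 80.3 - Q → Q_m = 8.9630.
Total external cost = ∫₀^{Q_m} (2.2 + 1.6Q) dQ = 2.2×8.9630 + ½×1.6×8.9630² = 83.9869.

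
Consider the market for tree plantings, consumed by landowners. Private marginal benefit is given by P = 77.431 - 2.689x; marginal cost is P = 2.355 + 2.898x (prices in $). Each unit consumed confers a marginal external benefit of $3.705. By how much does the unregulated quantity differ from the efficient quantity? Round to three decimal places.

Market equilibrium (private): 2.355 + 2.898x = 77.431 - 2.689x → x_m = 13.4376.
Social marginal benefit = demand + MEB = 81.136 - 2.689x.
Set SMB = MC: 81.136 - 2.689x = 2.355 + 2.898x → x* = 14.1008.
Gap = |13.4376 − 14.1008| = 0.6632.

0.663 units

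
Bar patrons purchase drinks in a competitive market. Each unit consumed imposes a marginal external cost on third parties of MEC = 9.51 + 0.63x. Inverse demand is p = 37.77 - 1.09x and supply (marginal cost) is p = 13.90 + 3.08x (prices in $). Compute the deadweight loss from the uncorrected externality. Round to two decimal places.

DWL = $17.92

Market equilibrium (private): 13.90 + 3.08x = 37.77 - 1.09x → x_m = 5.7242.
Social marginal benefit = demand − MEC = 28.26 - 1.72x.
Set SMB = MC: 28.26 - 1.72x = 13.90 + 3.08x → x* = 2.9917.
Between x* and x_m the wedge MC − SMB runs linearly from 0 to MEC(x_m), so the loss is a triangle.
DWL = ½ × 2.7325 × 13.1163 = 17.9201.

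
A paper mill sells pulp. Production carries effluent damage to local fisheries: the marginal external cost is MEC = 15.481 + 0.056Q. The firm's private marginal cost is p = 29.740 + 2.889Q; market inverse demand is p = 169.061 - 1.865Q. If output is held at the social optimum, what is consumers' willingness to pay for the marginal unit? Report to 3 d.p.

Social marginal cost = private MC + MEC = 45.221 + 2.945Q.
Set SMC = demand: 45.221 + 2.945Q = 169.061 - 1.865Q → Q* = 25.7464.
Consumer price on the demand curve at Q*: 169.061 − 1.865×25.7464 = 121.0440.

P = 121.044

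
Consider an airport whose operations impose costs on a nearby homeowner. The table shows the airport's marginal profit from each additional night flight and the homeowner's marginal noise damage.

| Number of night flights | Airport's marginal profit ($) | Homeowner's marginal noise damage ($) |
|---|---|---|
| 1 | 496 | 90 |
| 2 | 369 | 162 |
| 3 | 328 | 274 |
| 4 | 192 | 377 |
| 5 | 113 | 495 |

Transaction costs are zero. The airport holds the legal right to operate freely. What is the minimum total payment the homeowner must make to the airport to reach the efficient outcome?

$305

Left alone the airport would choose level 5 (marginal profit stays positive).
Efficient level: k* = 3 (marginal profit ≥ marginal noise damage through 3).
The homeowner must at least cover the airport's forgone profit from cutting 5→3: 192 + 113 = 305.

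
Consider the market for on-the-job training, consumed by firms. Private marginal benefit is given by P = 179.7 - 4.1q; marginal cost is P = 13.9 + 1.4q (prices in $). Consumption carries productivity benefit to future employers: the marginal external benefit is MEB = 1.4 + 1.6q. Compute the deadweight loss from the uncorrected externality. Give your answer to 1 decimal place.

DWL = $315.8

Market equilibrium (private): 13.9 + 1.4q = 179.7 - 4.1q → q_m = 30.1455.
Social marginal benefit = demand + MEB = 181.1 - 2.5q.
Set SMB = MC: 181.1 - 2.5q = 13.9 + 1.4q → q* = 42.8718.
Height of the DWL triangle at q_m is SMB(q_m) − MC(q_m) = MEB(q_m) = 49.6327.
DWL = ½ × 12.7263 × 49.6327 = 315.8203.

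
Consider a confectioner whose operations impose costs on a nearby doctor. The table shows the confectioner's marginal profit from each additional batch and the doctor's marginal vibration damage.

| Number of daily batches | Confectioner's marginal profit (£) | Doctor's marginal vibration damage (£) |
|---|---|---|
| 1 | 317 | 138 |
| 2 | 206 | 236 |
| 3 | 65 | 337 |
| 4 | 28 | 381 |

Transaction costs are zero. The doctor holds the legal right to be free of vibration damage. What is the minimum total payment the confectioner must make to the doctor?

Efficient level: marginal profit ≥ marginal vibration damage through level 1, so k* = 1.
With the doctor holding the right, the confectioner must at least compensate total damage at k*: 138 = 138.

£138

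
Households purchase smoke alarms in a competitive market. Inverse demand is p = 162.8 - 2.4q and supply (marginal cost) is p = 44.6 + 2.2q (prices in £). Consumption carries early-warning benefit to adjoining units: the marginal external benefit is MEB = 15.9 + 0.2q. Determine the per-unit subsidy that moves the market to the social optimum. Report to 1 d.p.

Social marginal benefit = demand + MEB = 178.7 - 2.2q.
Set SMB = MC: 178.7 - 2.2q = 44.6 + 2.2q → q* = 30.4773.
The Pigouvian subsidy equals MEB at q*: 15.9 + 0.2×30.4773 = 21.9955.

subsidy = £22.0 per unit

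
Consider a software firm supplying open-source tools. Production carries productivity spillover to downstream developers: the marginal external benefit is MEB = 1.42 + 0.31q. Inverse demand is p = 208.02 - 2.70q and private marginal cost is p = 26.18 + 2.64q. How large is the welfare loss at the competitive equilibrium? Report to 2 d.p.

Market equilibrium (private): 26.18 + 2.64q = 208.02 - 2.70q → q_m = 34.0524.
Social marginal cost = private MC − MEB = 24.76 + 2.33q.
Set SMC = demand: 24.76 + 2.33q = 208.02 - 2.70q → q* = 36.4334.
Height of the DWL triangle at q_m is demand(q_m) − SMC(q_m) = MEB(q_m) = 11.9763.
DWL = ½ × 2.3810 × 11.9763 = 14.2578.

DWL = 14.26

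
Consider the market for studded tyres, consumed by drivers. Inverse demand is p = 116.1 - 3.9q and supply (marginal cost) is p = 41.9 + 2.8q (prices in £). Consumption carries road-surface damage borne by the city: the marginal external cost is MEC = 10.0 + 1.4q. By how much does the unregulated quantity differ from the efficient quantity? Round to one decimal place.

Market equilibrium (private): 41.9 + 2.8q = 116.1 - 3.9q → q_m = 11.0746.
Social marginal benefit = demand − MEC = 106.1 - 5.3q.
Set SMB = MC: 106.1 - 5.3q = 41.9 + 2.8q → q* = 7.9259.
Gap = |11.0746 − 7.9259| = 3.1487.

3.1 units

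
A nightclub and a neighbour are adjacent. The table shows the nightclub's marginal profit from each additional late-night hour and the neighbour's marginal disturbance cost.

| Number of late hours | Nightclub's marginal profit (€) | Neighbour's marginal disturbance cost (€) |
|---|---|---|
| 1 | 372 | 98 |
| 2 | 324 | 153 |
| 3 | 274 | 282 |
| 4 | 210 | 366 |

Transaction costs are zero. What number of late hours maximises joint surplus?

2

Bargaining reaches the level where marginal profit last exceeds marginal disturbance cost.
That holds through level 2 (324 ≥ 153) but not at 3 (274 < 282).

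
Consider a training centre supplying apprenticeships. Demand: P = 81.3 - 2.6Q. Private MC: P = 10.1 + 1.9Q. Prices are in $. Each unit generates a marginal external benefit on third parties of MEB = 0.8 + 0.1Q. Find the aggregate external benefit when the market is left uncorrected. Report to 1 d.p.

$25.2

Market equilibrium (private): 10.1 + 1.9Q = 81.3 - 2.6Q → Q_m = 15.8222.
Total external benefit = ∫₀^{Q_m} (0.8 + 0.1Q) dQ = 0.8×15.8222 + ½×0.1×15.8222² = 25.1749.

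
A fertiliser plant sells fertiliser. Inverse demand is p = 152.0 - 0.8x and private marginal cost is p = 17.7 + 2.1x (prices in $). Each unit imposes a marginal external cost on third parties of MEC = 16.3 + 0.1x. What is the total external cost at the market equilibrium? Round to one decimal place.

Market equilibrium (private): 17.7 + 2.1x = 152.0 - 0.8x → x_m = 46.3103.
Total external cost = ∫₀^{x_m} (16.3 + 0.1x) dx = 16.3×46.3103 + ½×0.1×46.3103² = 862.0901.

$862.1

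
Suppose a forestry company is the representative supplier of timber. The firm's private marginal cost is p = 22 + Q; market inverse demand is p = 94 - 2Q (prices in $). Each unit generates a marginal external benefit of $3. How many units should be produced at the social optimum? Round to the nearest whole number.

Q* = 25

Social marginal cost = private MC − MEB = 19 + Q.
Set SMC = demand: 19 + Q = 94 - 2Q → Q* = 25.0000.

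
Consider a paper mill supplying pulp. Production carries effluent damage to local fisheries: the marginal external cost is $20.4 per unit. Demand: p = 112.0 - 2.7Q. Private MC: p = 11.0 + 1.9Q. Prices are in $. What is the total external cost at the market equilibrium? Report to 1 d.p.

Market equilibrium (private): 11.0 + 1.9Q = 112.0 - 2.7Q → Q_m = 21.9565.
Total external cost = MEC × Q_m = 20.4 × 21.9565 = 447.9126.

$447.9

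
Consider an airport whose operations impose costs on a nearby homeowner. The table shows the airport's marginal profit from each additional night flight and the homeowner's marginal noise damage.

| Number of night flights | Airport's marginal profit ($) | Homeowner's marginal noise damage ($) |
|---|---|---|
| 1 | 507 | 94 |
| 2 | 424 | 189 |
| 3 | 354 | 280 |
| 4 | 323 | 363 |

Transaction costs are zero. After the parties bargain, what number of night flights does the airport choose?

3

Bargaining reaches the level where marginal profit last exceeds marginal noise damage.
That holds through level 3 (354 ≥ 280) but not at 4 (323 < 363).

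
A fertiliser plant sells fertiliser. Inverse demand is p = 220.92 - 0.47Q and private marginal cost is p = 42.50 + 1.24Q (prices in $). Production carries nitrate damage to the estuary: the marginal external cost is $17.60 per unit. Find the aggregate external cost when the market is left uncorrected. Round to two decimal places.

$1836.37

Market equilibrium (private): 42.50 + 1.24Q = 220.92 - 0.47Q → Q_m = 104.3392.
Total external cost = MEC × Q_m = 17.60 × 104.3392 = 1836.3699.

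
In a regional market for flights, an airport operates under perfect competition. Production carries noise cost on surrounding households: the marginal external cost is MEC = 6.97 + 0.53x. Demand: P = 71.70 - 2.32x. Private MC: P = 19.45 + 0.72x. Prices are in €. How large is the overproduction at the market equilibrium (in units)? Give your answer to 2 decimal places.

4.50 units

Market equilibrium (private): 19.45 + 0.72x = 71.70 - 2.32x → x_m = 17.1875.
Social marginal cost = private MC + MEC = 26.42 + 1.25x.
Set SMC = demand: 26.42 + 1.25x = 71.70 - 2.32x → x* = 12.6835.
Gap = |17.1875 − 12.6835| = 4.5040.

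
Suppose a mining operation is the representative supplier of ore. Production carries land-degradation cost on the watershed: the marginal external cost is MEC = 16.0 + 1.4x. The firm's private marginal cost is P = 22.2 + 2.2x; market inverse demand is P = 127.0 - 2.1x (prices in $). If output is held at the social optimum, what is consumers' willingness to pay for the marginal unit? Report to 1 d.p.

P = $94.3

Social marginal cost = private MC + MEC = 38.2 + 3.6x.
Set SMC = demand: 38.2 + 3.6x = 127.0 - 2.1x → x* = 15.5789.
Consumer price on the demand curve at x*: 127.0 − 2.1×15.5789 = 94.2843.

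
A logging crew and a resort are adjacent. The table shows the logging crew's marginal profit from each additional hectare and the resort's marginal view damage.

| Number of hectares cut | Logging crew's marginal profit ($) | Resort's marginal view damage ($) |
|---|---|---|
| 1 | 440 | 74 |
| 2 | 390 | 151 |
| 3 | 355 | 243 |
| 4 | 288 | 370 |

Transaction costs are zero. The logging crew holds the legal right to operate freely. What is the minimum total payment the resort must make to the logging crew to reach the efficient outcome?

$288

Left alone the logging crew would choose level 4 (marginal profit stays positive).
Efficient level: k* = 3 (marginal profit ≥ marginal view damage through 3).
The resort must at least cover the logging crew's forgone profit from cutting 4→3: 288 = 288.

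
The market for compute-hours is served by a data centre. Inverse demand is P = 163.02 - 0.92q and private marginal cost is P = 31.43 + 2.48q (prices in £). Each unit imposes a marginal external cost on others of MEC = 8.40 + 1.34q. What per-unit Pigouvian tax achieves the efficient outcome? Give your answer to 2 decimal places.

Social marginal cost = private MC + MEC = 39.83 + 3.82q.
Set SMC = demand: 39.83 + 3.82q = 163.02 - 0.92q → q* = 25.9895.
The Pigouvian tax equals MEC at q*: 8.40 + 1.34×25.9895 = 43.2259.

tax = £43.23 per unit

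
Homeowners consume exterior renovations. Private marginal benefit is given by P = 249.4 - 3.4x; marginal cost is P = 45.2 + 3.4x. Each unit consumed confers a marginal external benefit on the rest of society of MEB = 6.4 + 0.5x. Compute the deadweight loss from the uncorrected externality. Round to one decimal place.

Market equilibrium (private): 45.2 + 3.4x = 249.4 - 3.4x → x_m = 30.0294.
Social marginal benefit = demand + MEB = 255.8 - 2.9x.
Set SMB = MC: 255.8 - 2.9x = 45.2 + 3.4x → x* = 33.4286.
Between x* and x_m the wedge SMB − MC runs linearly from 0 to MEB(x_m), so the loss is a triangle.
DWL = ½ × 3.3992 × 21.4147 = 36.3964.

DWL = 36.4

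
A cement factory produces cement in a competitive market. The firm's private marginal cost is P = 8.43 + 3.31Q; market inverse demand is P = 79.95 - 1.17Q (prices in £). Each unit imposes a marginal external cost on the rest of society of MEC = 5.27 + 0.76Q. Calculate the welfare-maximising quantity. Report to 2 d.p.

Social marginal cost = private MC + MEC = 13.70 + 4.07Q.
Set SMC = demand: 13.70 + 4.07Q = 79.95 - 1.17Q → Q* = 12.6431.

Q* = 12.64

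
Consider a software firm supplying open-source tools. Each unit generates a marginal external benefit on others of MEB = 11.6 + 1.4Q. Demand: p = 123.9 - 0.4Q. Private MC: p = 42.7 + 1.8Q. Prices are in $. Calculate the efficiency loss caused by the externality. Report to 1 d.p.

Market equilibrium (private): 42.7 + 1.8Q = 123.9 - 0.4Q → Q_m = 36.9091.
Social marginal cost = private MC − MEB = 31.1 + 0.4Q.
Set SMC = demand: 31.1 + 0.4Q = 123.9 - 0.4Q → Q* = 116.0000.
Between Q* and Q_m the wedge demand − SMC runs linearly from 0 to MEB(Q_m), so the loss is a triangle.
DWL = ½ × 79.0909 × 63.2727 = 2502.1474.

DWL = $2502.1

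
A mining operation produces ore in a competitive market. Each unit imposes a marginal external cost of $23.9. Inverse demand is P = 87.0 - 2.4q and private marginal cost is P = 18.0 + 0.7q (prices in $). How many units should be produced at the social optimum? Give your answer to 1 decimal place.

Social marginal cost = private MC + MEC = 41.9 + 0.7q.
Set SMC = demand: 41.9 + 0.7q = 87.0 - 2.4q → q* = 14.5484.

q* = 14.5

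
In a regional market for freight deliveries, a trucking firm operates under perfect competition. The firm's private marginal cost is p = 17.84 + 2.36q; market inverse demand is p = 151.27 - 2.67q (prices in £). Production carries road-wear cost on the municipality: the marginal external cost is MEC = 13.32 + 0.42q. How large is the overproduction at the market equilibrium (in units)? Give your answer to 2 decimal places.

4.49 units

Market equilibrium (private): 17.84 + 2.36q = 151.27 - 2.67q → q_m = 26.5268.
Social marginal cost = private MC + MEC = 31.16 + 2.78q.
Set SMC = demand: 31.16 + 2.78q = 151.27 - 2.67q → q* = 22.0385.
Gap = |26.5268 − 22.0385| = 4.4883.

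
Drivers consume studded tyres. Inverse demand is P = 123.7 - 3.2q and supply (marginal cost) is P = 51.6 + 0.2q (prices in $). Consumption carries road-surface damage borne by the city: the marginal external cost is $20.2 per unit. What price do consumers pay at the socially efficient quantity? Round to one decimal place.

Social marginal benefit = demand − MEC = 103.5 - 3.2q.
Set SMB = MC: 103.5 - 3.2q = 51.6 + 0.2q → q* = 15.2647.
Consumer price on the demand curve at q*: 123.7 − 3.2×15.2647 = 74.8530.

P = $74.9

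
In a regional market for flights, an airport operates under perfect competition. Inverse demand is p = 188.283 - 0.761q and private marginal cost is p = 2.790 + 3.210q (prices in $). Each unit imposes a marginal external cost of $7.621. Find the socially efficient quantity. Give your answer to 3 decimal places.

Social marginal cost = private MC + MEC = 10.411 + 3.210q.
Set SMC = demand: 10.411 + 3.210q = 188.283 - 0.761q → q* = 44.7927.

q* = 44.793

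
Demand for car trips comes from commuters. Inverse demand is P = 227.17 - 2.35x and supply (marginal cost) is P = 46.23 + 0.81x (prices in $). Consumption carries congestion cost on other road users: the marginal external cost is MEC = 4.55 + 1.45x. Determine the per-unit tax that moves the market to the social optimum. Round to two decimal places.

Social marginal benefit = demand − MEC = 222.62 - 3.80x.
Set SMB = MC: 222.62 - 3.80x = 46.23 + 0.81x → x* = 38.2625.
The Pigouvian tax equals MEC at x*: 4.55 + 1.45×38.2625 = 60.0306.

tax = $60.03 per unit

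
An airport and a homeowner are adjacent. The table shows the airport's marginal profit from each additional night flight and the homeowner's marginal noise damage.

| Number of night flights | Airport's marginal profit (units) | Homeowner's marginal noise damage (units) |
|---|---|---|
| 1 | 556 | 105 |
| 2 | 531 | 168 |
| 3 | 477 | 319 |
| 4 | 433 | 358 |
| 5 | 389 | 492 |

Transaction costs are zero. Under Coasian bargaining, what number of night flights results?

Bargaining reaches the level where marginal profit last exceeds marginal noise damage.
That holds through level 4 (433 ≥ 358) but not at 5 (389 < 492).

4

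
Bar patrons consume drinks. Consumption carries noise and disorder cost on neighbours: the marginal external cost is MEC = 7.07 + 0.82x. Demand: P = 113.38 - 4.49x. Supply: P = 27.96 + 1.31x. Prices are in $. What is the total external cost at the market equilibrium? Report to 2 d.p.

$193.05

Market equilibrium (private): 27.96 + 1.31x = 113.38 - 4.49x → x_m = 14.7276.
Total external cost = ∫₀^{x_m} (7.07 + 0.82x) dx = 7.07×14.7276 + ½×0.82×14.7276² = 193.0540.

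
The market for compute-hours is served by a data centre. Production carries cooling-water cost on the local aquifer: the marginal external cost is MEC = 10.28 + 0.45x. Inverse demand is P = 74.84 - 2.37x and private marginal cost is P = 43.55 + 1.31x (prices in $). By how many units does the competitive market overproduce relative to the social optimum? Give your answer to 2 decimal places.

3.42 units

Market equilibrium (private): 43.55 + 1.31x = 74.84 - 2.37x → x_m = 8.5027.
Social marginal cost = private MC + MEC = 53.83 + 1.76x.
Set SMC = demand: 53.83 + 1.76x = 74.84 - 2.37x → x* = 5.0872.
Gap = |8.5027 − 5.0872| = 3.4155.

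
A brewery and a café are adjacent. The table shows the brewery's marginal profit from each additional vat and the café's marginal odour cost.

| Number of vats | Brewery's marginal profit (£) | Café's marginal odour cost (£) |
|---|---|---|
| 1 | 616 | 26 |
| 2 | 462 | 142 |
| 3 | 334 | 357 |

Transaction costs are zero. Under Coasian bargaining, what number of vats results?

2

Bargaining reaches the level where marginal profit last exceeds marginal odour cost.
That holds through level 2 (462 ≥ 142) but not at 3 (334 < 357).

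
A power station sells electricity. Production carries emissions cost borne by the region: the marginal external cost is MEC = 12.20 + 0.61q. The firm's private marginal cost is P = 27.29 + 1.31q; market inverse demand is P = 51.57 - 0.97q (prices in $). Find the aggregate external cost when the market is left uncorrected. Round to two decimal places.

$164.51

Market equilibrium (private): 27.29 + 1.31q = 51.57 - 0.97q → q_m = 10.6491.
Total external cost = ∫₀^{q_m} (12.20 + 0.61q) dq = 12.20×10.6491 + ½×0.61×10.6491² = 164.5070.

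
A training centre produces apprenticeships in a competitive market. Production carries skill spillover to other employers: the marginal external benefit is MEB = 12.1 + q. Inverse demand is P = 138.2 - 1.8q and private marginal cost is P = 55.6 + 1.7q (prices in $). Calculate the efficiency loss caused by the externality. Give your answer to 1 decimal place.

Market equilibrium (private): 55.6 + 1.7q = 138.2 - 1.8q → q_m = 23.6000.
Social marginal cost = private MC − MEB = 43.5 + 0.7q.
Set SMC = demand: 43.5 + 0.7q = 138.2 - 1.8q → q* = 37.8800.
The loss is the area between SMC and demand from q* to q_m; with linear curves that's a triangle of height MEB(q_m).
DWL = ½ × 14.2800 × 35.7000 = 254.8980.

DWL = $254.9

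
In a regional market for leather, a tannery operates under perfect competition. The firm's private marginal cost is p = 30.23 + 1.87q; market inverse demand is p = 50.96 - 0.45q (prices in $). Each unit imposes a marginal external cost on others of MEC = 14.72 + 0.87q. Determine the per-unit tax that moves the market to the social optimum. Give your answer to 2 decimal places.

Social marginal cost = private MC + MEC = 44.95 + 2.74q.
Set SMC = demand: 44.95 + 2.74q = 50.96 - 0.45q → q* = 1.8840.
The Pigouvian tax equals MEC at q*: 14.72 + 0.87×1.8840 = 16.3591.

tax = $16.36 per unit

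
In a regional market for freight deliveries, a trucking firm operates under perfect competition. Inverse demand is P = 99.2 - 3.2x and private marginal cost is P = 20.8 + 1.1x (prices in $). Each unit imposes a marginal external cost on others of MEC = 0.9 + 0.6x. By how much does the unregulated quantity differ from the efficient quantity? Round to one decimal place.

Market equilibrium (private): 20.8 + 1.1x = 99.2 - 3.2x → x_m = 18.2326.
Social marginal cost = private MC + MEC = 21.7 + 1.7x.
Set SMC = demand: 21.7 + 1.7x = 99.2 - 3.2x → x* = 15.8163.
Gap = |18.2326 − 15.8163| = 2.4163.

2.4 units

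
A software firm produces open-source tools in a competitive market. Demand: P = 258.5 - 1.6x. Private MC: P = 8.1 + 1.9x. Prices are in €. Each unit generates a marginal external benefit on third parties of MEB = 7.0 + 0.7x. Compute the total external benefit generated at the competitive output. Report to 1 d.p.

Market equilibrium (private): 8.1 + 1.9x = 258.5 - 1.6x → x_m = 71.5429.
Total external benefit = ∫₀^{x_m} (7.0 + 0.7x) dx = 7.0×71.5429 + ½×0.7×71.5429² = 2292.2356.

€2292.2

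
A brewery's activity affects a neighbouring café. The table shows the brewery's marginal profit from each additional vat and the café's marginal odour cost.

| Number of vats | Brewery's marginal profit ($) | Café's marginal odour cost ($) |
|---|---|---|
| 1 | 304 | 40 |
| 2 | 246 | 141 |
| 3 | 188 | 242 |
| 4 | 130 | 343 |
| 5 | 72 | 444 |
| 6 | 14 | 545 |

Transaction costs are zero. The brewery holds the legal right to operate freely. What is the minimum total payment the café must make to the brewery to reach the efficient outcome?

Left alone the brewery would choose level 6 (marginal profit stays positive).
Efficient level: k* = 2 (marginal profit ≥ marginal odour cost through 2).
The café must at least cover the brewery's forgone profit from cutting 6→2: 188 + 130 + 72 + 14 = 404.

$404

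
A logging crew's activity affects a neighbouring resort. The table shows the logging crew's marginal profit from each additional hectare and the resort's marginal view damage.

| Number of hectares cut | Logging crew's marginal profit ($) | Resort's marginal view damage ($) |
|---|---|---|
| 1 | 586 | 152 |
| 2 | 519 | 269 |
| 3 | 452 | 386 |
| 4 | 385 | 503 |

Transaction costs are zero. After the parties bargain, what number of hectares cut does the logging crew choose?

Bargaining reaches the level where marginal profit last exceeds marginal view damage.
That holds through level 3 (452 ≥ 386) but not at 4 (385 < 503).

3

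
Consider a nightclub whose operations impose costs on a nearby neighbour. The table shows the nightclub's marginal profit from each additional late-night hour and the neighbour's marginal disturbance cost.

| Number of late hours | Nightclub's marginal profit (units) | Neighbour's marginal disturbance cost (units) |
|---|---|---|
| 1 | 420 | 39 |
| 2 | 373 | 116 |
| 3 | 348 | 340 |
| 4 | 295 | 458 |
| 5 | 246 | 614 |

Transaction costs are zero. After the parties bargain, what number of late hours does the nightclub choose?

Bargaining reaches the level where marginal profit last exceeds marginal disturbance cost.
That holds through level 3 (348 ≥ 340) but not at 4 (295 < 458).

3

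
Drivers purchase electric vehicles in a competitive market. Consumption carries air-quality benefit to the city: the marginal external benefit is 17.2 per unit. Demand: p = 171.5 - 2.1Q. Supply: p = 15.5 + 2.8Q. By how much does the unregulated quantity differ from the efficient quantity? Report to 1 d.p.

3.5 units

Market equilibrium (private): 15.5 + 2.8Q = 171.5 - 2.1Q → Q_m = 31.8367.
Social marginal benefit = demand + MEB = 188.7 - 2.1Q.
Set SMB = MC: 188.7 - 2.1Q = 15.5 + 2.8Q → Q* = 35.3469.
Gap = |31.8367 − 35.3469| = 3.5102.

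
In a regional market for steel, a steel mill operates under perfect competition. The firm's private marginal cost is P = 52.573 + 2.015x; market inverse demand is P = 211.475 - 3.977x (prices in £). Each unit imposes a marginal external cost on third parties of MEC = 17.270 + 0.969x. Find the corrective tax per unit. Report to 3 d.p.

Social marginal cost = private MC + MEC = 69.843 + 2.984x.
Set SMC = demand: 69.843 + 2.984x = 211.475 - 3.977x → x* = 20.3465.
The Pigouvian tax equals MEC at x*: 17.270 + 0.969×20.3465 = 36.9858.

tax = £36.986 per unit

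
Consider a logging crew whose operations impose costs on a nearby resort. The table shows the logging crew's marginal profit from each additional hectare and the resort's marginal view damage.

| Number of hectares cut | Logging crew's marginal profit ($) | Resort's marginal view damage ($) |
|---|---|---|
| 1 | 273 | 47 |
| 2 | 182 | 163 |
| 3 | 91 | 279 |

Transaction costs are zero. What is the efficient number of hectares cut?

2

Bargaining reaches the level where marginal profit last exceeds marginal view damage.
That holds through level 2 (182 ≥ 163) but not at 3 (91 < 279).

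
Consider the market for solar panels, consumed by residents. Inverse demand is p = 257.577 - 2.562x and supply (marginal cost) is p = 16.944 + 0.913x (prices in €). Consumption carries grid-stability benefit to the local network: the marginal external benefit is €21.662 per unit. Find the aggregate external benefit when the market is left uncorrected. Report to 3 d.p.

Market equilibrium (private): 16.944 + 0.913x = 257.577 - 2.562x → x_m = 69.2469.
Total external benefit = MEB × x_m = 21.662 × 69.2469 = 1500.0263.

€1500.026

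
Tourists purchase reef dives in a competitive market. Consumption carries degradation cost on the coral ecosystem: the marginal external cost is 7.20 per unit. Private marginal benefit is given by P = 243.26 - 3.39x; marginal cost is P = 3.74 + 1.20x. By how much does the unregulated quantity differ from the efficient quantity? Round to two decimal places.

Market equilibrium (private): 3.74 + 1.20x = 243.26 - 3.39x → x_m = 52.1830.
Social marginal benefit = demand − MEC = 236.06 - 3.39x.
Set SMB = MC: 236.06 - 3.39x = 3.74 + 1.20x → x* = 50.6144.
Gap = |52.1830 − 50.6144| = 1.5686.

1.57 units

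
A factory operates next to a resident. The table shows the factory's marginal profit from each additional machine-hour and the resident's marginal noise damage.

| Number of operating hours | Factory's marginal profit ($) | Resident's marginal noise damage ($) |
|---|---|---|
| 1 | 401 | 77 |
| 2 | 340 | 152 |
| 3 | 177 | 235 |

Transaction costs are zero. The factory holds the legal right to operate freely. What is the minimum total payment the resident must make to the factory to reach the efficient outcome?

Left alone the factory would choose level 3 (marginal profit stays positive).
Efficient level: k* = 2 (marginal profit ≥ marginal noise damage through 2).
The resident must at least cover the factory's forgone profit from cutting 3→2: 177 = 177.

$177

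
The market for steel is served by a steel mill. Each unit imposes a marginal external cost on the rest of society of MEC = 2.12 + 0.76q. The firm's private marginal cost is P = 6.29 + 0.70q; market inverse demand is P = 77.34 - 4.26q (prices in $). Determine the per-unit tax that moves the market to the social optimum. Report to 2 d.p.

Social marginal cost = private MC + MEC = 8.41 + 1.46q.
Set SMC = demand: 8.41 + 1.46q = 77.34 - 4.26q → q* = 12.0507.
The Pigouvian tax equals MEC at q*: 2.12 + 0.76×12.0507 = 11.2785.

tax = $11.28 per unit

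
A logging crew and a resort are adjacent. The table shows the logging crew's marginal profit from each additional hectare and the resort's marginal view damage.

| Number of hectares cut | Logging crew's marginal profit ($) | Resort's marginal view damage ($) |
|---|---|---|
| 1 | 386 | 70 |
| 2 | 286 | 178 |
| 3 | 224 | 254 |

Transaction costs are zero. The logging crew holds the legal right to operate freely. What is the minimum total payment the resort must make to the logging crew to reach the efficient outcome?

$224

Left alone the logging crew would choose level 3 (marginal profit stays positive).
Efficient level: k* = 2 (marginal profit ≥ marginal view damage through 2).
The resort must at least cover the logging crew's forgone profit from cutting 3→2: 224 = 224.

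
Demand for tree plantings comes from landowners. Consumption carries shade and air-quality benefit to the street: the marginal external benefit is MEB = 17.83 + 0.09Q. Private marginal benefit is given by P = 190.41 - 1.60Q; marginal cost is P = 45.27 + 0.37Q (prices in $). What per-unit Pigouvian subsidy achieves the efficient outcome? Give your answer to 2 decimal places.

subsidy = $25.63 per unit

Social marginal benefit = demand + MEB = 208.24 - 1.51Q.
Set SMB = MC: 208.24 - 1.51Q = 45.27 + 0.37Q → Q* = 86.6862.
The Pigouvian subsidy equals MEB at Q*: 17.83 + 0.09×86.6862 = 25.6318.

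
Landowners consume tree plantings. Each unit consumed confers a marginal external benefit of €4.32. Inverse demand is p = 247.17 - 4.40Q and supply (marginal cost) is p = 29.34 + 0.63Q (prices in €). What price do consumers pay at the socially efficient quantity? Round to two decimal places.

P = €52.84

Social marginal benefit = demand + MEB = 251.49 - 4.40Q.
Set SMB = MC: 251.49 - 4.40Q = 29.34 + 0.63Q → Q* = 44.1650.
Consumer price on the demand curve at Q*: 247.17 − 4.40×44.1650 = 52.8440.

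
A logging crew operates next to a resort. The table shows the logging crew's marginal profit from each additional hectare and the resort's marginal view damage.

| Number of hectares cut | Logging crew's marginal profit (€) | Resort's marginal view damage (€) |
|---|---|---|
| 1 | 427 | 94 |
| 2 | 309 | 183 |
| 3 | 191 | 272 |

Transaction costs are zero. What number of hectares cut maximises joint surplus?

2

Bargaining reaches the level where marginal profit last exceeds marginal view damage.
That holds through level 2 (309 ≥ 183) but not at 3 (191 < 272).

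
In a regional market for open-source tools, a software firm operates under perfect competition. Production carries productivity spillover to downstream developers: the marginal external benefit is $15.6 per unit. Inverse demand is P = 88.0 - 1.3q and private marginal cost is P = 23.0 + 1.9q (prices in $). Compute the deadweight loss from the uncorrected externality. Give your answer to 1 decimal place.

DWL = $38.0

Market equilibrium (private): 23.0 + 1.9q = 88.0 - 1.3q → q_m = 20.3125.
Social marginal cost = private MC − MEB = 7.4 + 1.9q.
Set SMC = demand: 7.4 + 1.9q = 88.0 - 1.3q → q* = 25.1875.
The welfare-loss triangle has base |q_m − q*| and height MEB(q_m) (the vertical gap between SMC and demand is zero at q* and MEB at q_m).
DWL = ½ × 4.8750 × 15.6000 = 38.0250.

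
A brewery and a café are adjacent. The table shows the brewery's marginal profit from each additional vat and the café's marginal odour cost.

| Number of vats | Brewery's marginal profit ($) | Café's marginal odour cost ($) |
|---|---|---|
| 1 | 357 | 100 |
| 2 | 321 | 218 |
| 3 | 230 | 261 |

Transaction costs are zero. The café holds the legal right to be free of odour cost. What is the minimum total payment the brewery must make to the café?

$318

Efficient level: marginal profit ≥ marginal odour cost through level 2, so k* = 2.
With the café holding the right, the brewery must at least compensate total damage at k*: 100 + 218 = 318.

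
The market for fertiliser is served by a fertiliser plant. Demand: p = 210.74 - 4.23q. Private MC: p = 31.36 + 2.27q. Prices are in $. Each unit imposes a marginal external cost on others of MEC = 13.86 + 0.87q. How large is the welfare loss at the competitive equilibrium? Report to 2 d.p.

DWL = $97.29

Market equilibrium (private): 31.36 + 2.27q = 210.74 - 4.23q → q_m = 27.5969.
Social marginal cost = private MC + MEC = 45.22 + 3.14q.
Set SMC = demand: 45.22 + 3.14q = 210.74 - 4.23q → q* = 22.4586.
Height of the DWL triangle at q_m is SMC(q_m) − demand(q_m) = MEC(q_m) = 37.8693.
DWL = ½ × 5.1383 × 37.8693 = 97.2919.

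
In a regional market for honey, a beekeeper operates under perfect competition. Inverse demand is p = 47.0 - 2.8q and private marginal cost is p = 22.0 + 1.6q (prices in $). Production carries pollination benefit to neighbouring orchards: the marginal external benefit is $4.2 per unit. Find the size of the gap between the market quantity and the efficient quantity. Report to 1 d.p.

1.0 units

Market equilibrium (private): 22.0 + 1.6q = 47.0 - 2.8q → q_m = 5.6818.
Social marginal cost = private MC − MEB = 17.8 + 1.6q.
Set SMC = demand: 17.8 + 1.6q = 47.0 - 2.8q → q* = 6.6364.
Gap = |5.6818 − 6.6364| = 0.9546.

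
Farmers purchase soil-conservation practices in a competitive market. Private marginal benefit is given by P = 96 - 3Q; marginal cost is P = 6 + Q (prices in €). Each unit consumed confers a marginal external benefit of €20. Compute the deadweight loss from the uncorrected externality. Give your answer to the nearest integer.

Market equilibrium (private): 6 + Q = 96 - 3Q → Q_m = 22.5000.
Social marginal benefit = demand + MEB = 116 - 3Q.
Set SMB = MC: 116 - 3Q = 6 + Q → Q* = 27.5000.
The loss is the area between SMB and MC from Q* to Q_m; with linear curves that's a triangle of height MEB(Q_m).
DWL = ½ × 5.0000 × 20.0000 = 50.0000.

DWL = €50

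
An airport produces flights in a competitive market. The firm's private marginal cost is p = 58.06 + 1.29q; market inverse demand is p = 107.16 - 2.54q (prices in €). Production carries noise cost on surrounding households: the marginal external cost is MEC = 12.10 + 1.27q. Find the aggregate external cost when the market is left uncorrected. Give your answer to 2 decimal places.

€259.48

Market equilibrium (private): 58.06 + 1.29q = 107.16 - 2.54q → q_m = 12.8198.
Total external cost = ∫₀^{q_m} (12.10 + 1.27q) dq = 12.10×12.8198 + ½×1.27×12.8198² = 259.4801.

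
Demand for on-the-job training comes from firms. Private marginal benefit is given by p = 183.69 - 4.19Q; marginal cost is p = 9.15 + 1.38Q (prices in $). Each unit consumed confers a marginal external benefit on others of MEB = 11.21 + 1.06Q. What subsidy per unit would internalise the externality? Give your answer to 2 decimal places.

Social marginal benefit = demand + MEB = 194.90 - 3.13Q.
Set SMB = MC: 194.90 - 3.13Q = 9.15 + 1.38Q → Q* = 41.1863.
The Pigouvian subsidy equals MEB at Q*: 11.21 + 1.06×41.1863 = 54.8675.

subsidy = $54.87 per unit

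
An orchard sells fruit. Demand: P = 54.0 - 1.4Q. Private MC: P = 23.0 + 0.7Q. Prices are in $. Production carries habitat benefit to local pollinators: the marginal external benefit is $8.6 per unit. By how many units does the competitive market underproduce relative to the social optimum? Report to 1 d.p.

Market equilibrium (private): 23.0 + 0.7Q = 54.0 - 1.4Q → Q_m = 14.7619.
Social marginal cost = private MC − MEB = 14.4 + 0.7Q.
Set SMC = demand: 14.4 + 0.7Q = 54.0 - 1.4Q → Q* = 18.8571.
Gap = |14.7619 − 18.8571| = 4.0952.

4.1 units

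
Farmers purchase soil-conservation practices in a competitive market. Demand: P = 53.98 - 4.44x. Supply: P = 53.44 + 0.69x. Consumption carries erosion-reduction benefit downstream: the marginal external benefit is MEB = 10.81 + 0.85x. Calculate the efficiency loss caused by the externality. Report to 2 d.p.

Market equilibrium (private): 53.44 + 0.69x = 53.98 - 4.44x → x_m = 0.1053.
Social marginal benefit = demand + MEB = 64.79 - 3.59x.
Set SMB = MC: 64.79 - 3.59x = 53.44 + 0.69x → x* = 2.6519.
Between x* and x_m the wedge SMB − MC runs linearly from 0 to MEB(x_m), so the loss is a triangle.
DWL = ½ × 2.5466 × 10.8995 = 13.8783.

DWL = 13.88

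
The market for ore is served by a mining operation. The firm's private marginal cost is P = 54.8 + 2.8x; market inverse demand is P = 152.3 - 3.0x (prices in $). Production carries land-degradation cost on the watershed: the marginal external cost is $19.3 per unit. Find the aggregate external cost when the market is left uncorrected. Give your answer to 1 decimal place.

$324.4

Market equilibrium (private): 54.8 + 2.8x = 152.3 - 3.0x → x_m = 16.8103.
Total external cost = MEC × x_m = 19.3 × 16.8103 = 324.4388.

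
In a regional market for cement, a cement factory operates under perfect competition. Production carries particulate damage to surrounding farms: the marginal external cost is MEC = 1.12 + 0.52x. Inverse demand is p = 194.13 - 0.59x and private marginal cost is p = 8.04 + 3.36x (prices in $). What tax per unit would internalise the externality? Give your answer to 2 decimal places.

Social marginal cost = private MC + MEC = 9.16 + 3.88x.
Set SMC = demand: 9.16 + 3.88x = 194.13 - 0.59x → x* = 41.3803.
The Pigouvian tax equals MEC at x*: 1.12 + 0.52×41.3803 = 22.6378.

tax = $22.64 per unit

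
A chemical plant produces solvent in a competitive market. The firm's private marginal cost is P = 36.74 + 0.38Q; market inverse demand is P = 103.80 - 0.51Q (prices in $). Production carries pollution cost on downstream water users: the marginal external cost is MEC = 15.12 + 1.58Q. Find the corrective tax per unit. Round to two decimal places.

tax = $48.34 per unit

Social marginal cost = private MC + MEC = 51.86 + 1.96Q.
Set SMC = demand: 51.86 + 1.96Q = 103.80 - 0.51Q → Q* = 21.0283.
The Pigouvian tax equals MEC at Q*: 15.12 + 1.58×21.0283 = 48.3447.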